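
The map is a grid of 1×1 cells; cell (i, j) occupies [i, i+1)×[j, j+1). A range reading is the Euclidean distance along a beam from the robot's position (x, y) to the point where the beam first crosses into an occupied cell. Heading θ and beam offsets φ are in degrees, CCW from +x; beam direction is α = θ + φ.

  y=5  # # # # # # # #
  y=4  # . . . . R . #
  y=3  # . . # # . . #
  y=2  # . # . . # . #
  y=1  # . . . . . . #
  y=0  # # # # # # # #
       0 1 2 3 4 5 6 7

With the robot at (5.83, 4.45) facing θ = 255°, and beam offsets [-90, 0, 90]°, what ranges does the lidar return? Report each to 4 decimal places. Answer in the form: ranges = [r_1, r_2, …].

ranges = [2.1250, 1.5012, 1.2113]

beam 1: φ=-90°, α=165°
  cosα=-0.9659 sinα=0.2588 | (5,4) | tMaxX 0.8593 tMaxY 2.1250 | tΔX 1.0353 tΔY 3.8637
    t=0.8593 [x] (4,4)
    t=1.8946 [x] (3,4)
    t=2.1250 [y] (3,5) — stop
  → r_1 = 2.1250
beam 2: φ=0°, α=255°
  cosα=-0.2588 sinα=-0.9659 | (5,4) | tMaxX 3.2069 tMaxY 0.4659 | tΔX 3.8637 tΔY 1.0353
    t=0.4659 [y] (5,3)
    t=1.5012 [y] (5,2) — stop
  → r_2 = 1.5012
beam 3: φ=90°, α=345°
  cosα=0.9659 sinα=-0.2588 | (5,4) | tMaxX 0.1760 tMaxY 1.7387 | tΔX 1.0353 tΔY 3.8637
    t=0.1760 [x] (6,4)
    t=1.2113 [x] (7,4) — stop
  → r_3 = 1.2113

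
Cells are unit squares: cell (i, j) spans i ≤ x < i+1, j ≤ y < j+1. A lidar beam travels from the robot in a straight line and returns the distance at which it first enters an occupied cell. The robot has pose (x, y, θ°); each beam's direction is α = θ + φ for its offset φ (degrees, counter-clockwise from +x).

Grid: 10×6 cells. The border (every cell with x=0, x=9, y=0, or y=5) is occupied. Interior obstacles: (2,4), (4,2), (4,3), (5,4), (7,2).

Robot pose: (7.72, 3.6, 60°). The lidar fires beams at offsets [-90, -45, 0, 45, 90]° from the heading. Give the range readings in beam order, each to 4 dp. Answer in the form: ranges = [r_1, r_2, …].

ranges = [1.4780, 1.3252, 1.6166, 1.4494, 1.9861]

beam 1: φ=-90°, α=330°
  cosα=0.8660 sinα=-0.5000 | (7,3) | tMaxX 0.3233 tMaxY 1.2000 | tΔX 1.1547 tΔY 2.0000
    t=0.3233 [x] (8,3)
    t=1.2000 [y] (8,2)
    t=1.4780 [x] (9,2) — stop
  → r_1 = 1.4780
beam 2: φ=-45°, α=15°
  cosα=0.9659 sinα=0.2588 | (7,3) | tMaxX 0.2899 tMaxY 1.5455 | tΔX 1.0353 tΔY 3.8637
    t=0.2899 [x] (8,3)
    t=1.3252 [x] (9,3) — stop
  → r_2 = 1.3252
beam 3: φ=0°, α=60°
  cosα=0.5000 sinα=0.8660 | (7,3) | tMaxX 0.5600 tMaxY 0.4619 | tΔX 2.0000 tΔY 1.1547
    t=0.4619 [y] (7,4)
    t=0.5600 [x] (8,4)
    t=1.6166 [y] (8,5) — stop
  → r_3 = 1.6166
beam 4: φ=45°, α=105°
  cosα=-0.2588 sinα=0.9659 | (7,3) | tMaxX 2.7819 tMaxY 0.4141 | tΔX 3.8637 tΔY 1.0353
    t=0.4141 [y] (7,4)
    t=1.4494 [y] (7,5) — stop
  → r_4 = 1.4494
beam 5: φ=90°, α=150°
  cosα=-0.8660 sinα=0.5000 | (7,3) | tMaxX 0.8314 tMaxY 0.8000 | tΔX 1.1547 tΔY 2.0000
    t=0.8000 [y] (7,4)
    t=0.8314 [x] (6,4)
    t=1.9861 [x] (5,4) — stop
  → r_5 = 1.9861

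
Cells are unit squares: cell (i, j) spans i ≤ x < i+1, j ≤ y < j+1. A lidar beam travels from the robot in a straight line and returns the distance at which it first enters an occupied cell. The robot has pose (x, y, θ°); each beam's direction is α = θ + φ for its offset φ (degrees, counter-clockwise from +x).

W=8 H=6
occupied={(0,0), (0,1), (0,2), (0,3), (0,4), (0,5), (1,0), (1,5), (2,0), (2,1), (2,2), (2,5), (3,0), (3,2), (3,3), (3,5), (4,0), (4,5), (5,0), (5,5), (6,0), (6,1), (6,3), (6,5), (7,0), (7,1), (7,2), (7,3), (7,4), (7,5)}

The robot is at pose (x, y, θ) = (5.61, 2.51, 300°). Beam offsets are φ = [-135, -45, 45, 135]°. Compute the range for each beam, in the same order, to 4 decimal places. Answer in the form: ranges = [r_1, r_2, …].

beam 1: φ=-135°, α=165°
  d=(-0.9659,0.2588)  start (5,2)  tX=0.6315 tY=1.8932  stride 1/|dx|=1.0353 1/|dy|=3.8637
    cross x-line → (4,2), t=0.6315
    cross x-line → (3,2), t=1.6668 (wall)
  → r_1 = 1.6668
beam 2: φ=-45°, α=255°
  d=(-0.2588,-0.9659)  start (5,2)  tX=2.3569 tY=0.5280  stride 1/|dx|=3.8637 1/|dy|=1.0353
    cross y-line → (5,1), t=0.5280
    cross y-line → (5,0), t=1.5633 (wall)
  → r_2 = 1.5633
beam 3: φ=45°, α=345°
  d=(0.9659,-0.2588)  start (5,2)  tX=0.4038 tY=1.9705  stride 1/|dx|=1.0353 1/|dy|=3.8637
    cross x-line → (6,2), t=0.4038
    cross x-line → (7,2), t=1.4390 (wall)
  → r_3 = 1.4390
beam 4: φ=135°, α=75°
  d=(0.2588,0.9659)  start (5,2)  tX=1.5068 tY=0.5073  stride 1/|dx|=3.8637 1/|dy|=1.0353
    cross y-line → (5,3), t=0.5073
    cross x-line → (6,3), t=1.5068 (wall)
  → r_4 = 1.5068

ranges = [1.6668, 1.5633, 1.4390, 1.5068]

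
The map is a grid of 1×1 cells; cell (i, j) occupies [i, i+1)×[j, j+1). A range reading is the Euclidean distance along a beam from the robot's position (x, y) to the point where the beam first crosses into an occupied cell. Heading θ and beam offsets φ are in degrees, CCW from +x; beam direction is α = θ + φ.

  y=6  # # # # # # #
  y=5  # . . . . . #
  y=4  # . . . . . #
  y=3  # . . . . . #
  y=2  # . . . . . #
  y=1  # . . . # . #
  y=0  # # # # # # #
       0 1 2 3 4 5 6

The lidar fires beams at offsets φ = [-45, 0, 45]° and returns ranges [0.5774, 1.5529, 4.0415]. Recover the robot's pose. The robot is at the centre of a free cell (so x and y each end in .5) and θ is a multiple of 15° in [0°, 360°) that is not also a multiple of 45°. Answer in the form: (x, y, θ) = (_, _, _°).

The pose lattice has 24·16 = 384 candidates. Test each by forward raycasting.
  (3.5, 1.5, 285°): beam 2 = 0.5176 ≠ 1.5529 ✗
  (5.5, 4.5, 60°): beam 1 = 0.5176 ≠ 0.5774 ✗
  (3.5, 4.5, 345°): beam 1 = 2.8868 ≠ 0.5774 ✗
  (4.5, 5.5, 75°): beam 1 = 1.0000 ≠ 0.5774 ✗
  (2.5, 1.5, 255°): beam 1 = 1.0000 ≠ 0.5774 ✗
  …
  (2.5, 1.5, 345°): r_1=0.5774, r_2=1.5529, r_3=4.0415 — all match ✓
No second candidate reproduces the full scan.

(x, y, θ) = (2.5, 1.5, 345°)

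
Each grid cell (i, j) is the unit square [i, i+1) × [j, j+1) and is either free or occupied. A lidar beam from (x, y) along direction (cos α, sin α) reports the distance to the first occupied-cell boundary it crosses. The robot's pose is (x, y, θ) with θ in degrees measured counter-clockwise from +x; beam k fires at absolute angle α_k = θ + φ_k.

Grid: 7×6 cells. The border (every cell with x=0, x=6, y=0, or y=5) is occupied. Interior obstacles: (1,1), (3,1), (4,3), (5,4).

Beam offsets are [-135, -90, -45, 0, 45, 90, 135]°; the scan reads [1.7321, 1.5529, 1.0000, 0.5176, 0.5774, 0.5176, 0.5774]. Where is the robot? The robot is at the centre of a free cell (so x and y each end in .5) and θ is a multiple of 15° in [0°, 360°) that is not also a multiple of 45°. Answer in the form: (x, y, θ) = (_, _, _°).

(x, y, θ) = (5.5, 1.5, 255°)

Candidates: 16 free-cell centres × 16 headings = 256 poses. Raycast each; keep the one whose scan matches to 4 dp.
  (1.5, 3.5, 345°): beam 1 = 0.5774 ≠ 1.7321 ✗
  (2.5, 3.5, 150°): beam 1 = 1.5529 ≠ 1.7321 ✗
  (5.5, 2.5, 330°): beam 1 = 1.9319 ≠ 1.7321 ✗
  …
  (5.5, 1.5, 255°): r_1=1.7321, r_2=1.5529, r_3=1.0000, r_4=0.5176, r_5=0.5774, r_6=0.5176, r_7=0.5774 — all match ✓
No second candidate reproduces the full scan.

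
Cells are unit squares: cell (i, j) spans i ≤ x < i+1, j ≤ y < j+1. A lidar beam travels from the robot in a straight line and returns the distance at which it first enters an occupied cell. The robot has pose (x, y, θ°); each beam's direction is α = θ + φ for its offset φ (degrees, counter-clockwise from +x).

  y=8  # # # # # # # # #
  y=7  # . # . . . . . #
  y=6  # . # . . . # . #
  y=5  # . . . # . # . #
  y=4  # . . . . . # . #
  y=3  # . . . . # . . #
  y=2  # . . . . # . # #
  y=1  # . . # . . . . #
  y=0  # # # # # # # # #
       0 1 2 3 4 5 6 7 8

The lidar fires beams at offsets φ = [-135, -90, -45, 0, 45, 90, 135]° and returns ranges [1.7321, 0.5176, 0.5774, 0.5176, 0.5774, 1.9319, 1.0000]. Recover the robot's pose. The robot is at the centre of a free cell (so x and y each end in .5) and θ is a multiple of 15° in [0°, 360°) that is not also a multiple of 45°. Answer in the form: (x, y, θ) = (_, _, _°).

The pose lattice has 39·16 = 624 candidates. Test each by forward raycasting.
  (5.5, 5.5, 165°): beam 1 = 0.5774 ≠ 1.7321 ✗
  (4.5, 6.5, 210°): beam 1 = 1.5529 ≠ 1.7321 ✗
  (4.5, 7.5, 165°): beam 1 = 1.0000 ≠ 1.7321 ✗
  (2.5, 5.5, 105°): beam 1 = 3.0000 ≠ 1.7321 ✗
  …
  (7.5, 3.5, 345°): r_1=1.7321, r_2=0.5176, r_3=0.5774, r_4=0.5176, r_5=0.5774, r_6=1.9319, r_7=1.0000 — all match ✓
No second candidate reproduces the full scan.

(x, y, θ) = (7.5, 3.5, 345°)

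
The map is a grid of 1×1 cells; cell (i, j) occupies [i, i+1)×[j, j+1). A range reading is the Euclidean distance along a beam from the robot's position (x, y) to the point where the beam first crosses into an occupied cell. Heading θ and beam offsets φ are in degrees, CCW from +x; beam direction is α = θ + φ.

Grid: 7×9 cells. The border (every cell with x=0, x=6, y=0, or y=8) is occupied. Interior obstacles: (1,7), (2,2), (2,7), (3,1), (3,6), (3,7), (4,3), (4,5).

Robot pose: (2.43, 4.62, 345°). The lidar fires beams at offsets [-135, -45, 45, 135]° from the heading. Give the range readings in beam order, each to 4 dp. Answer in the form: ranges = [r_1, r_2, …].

beam 1: φ=-135°, α=210°
  dir = (cos 210°, sin 210°) = (-0.8660, -0.5000); from cell (2,4)
  next x-line at t=0.4965, next y-line at t=1.2400; Δt_x=1.1547, Δt_y=2.0000
    x: enter (1,4) at t=0.4965
    y: enter (1,3) at t=1.2400
    x: enter (0,3) at t=1.6512 ← occupied
  → r_1 = 1.6512
beam 2: φ=-45°, α=300°
  dir = (cos 300°, sin 300°) = (0.5000, -0.8660); from cell (2,4)
  next x-line at t=1.1400, next y-line at t=0.7159; Δt_x=2.0000, Δt_y=1.1547
    y: enter (2,3) at t=0.7159
    x: enter (3,3) at t=1.1400
    y: enter (3,2) at t=1.8706
    y: enter (3,1) at t=3.0253 ← occupied
  → r_2 = 3.0253
beam 3: φ=45°, α=30°
  dir = (cos 30°, sin 30°) = (0.8660, 0.5000); from cell (2,4)
  next x-line at t=0.6582, next y-line at t=0.7600; Δt_x=1.1547, Δt_y=2.0000
    x: enter (3,4) at t=0.6582
    y: enter (3,5) at t=0.7600
    x: enter (4,5) at t=1.8129 ← occupied
  → r_3 = 1.8129
beam 4: φ=135°, α=120°
  dir = (cos 120°, sin 120°) = (-0.5000, 0.8660); from cell (2,4)
  next x-line at t=0.8600, next y-line at t=0.4388; Δt_x=2.0000, Δt_y=1.1547
    y: enter (2,5) at t=0.4388
    x: enter (1,5) at t=0.8600
    y: enter (1,6) at t=1.5935
    y: enter (1,7) at t=2.7482 ← occupied
  → r_4 = 2.7482

ranges = [1.6512, 3.0253, 1.8129, 2.7482]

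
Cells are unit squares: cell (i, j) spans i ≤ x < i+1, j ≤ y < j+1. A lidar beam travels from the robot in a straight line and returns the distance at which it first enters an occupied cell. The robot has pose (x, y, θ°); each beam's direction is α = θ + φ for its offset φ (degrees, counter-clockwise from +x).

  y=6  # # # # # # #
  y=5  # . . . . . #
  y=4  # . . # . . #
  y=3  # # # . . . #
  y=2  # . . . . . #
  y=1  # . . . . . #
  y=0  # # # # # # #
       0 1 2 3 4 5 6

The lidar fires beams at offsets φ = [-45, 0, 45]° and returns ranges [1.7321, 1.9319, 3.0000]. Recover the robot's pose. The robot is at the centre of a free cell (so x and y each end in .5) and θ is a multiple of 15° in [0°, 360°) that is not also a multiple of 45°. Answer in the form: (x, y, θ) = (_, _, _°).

Enumerate (i+0.5, j+0.5, θ) over the 22 free cells and 16 admissible headings. For each, cast all 3 beams and compare to the given ranges.
  (4.5, 2.5, 300°): beam 1 = 1.5529 ≠ 1.7321 ✗
  (4.5, 4.5, 150°): beam 1 = 1.5529 ≠ 1.7321 ✗
  (5.5, 3.5, 105°): beam 1 = 1.0000 ≠ 1.7321 ✗
  (5.5, 4.5, 210°): beam 1 = 1.5529 ≠ 1.7321 ✗
  (2.5, 1.5, 15°): beam 1 = 1.0000 ≠ 1.7321 ✗
  …
  (4.5, 2.5, 165°): r_1=1.7321, r_2=1.9319, r_3=3.0000 — all match ✓
No second candidate reproduces the full scan.

(x, y, θ) = (4.5, 2.5, 165°)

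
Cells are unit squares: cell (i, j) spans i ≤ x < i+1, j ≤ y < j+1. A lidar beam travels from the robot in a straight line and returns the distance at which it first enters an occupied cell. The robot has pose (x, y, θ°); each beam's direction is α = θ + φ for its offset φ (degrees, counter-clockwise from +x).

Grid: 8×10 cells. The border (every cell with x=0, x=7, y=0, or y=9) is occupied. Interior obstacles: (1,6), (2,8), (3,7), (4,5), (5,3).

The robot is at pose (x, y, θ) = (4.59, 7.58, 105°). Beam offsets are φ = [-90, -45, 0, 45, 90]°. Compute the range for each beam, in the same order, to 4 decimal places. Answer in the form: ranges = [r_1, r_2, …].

ranges = [2.4950, 1.6397, 1.4701, 0.6813, 0.6108]

beam 1: φ=-90°, α=15°
  d=(0.9659,0.2588)  start (4,7)  tX=0.4245 tY=1.6228  stride 1/|dx|=1.0353 1/|dy|=3.8637
    cross x-line → (5,7), t=0.4245
    cross x-line → (6,7), t=1.4597
    cross y-line → (6,8), t=1.6228
    cross x-line → (7,8), t=2.4950 (wall)
  → r_1 = 2.4950
beam 2: φ=-45°, α=60°
  d=(0.5000,0.8660)  start (4,7)  tX=0.8200 tY=0.4850  stride 1/|dx|=2.0000 1/|dy|=1.1547
    cross y-line → (4,8), t=0.4850
    cross x-line → (5,8), t=0.8200
    cross y-line → (5,9), t=1.6397 (wall)
  → r_2 = 1.6397
beam 3: φ=0°, α=105°
  d=(-0.2588,0.9659)  start (4,7)  tX=2.2796 tY=0.4348  stride 1/|dx|=3.8637 1/|dy|=1.0353
    cross y-line → (4,8), t=0.4348
    cross y-line → (4,9), t=1.4701 (wall)
  → r_3 = 1.4701
beam 4: φ=45°, α=150°
  d=(-0.8660,0.5000)  start (4,7)  tX=0.6813 tY=0.8400  stride 1/|dx|=1.1547 1/|dy|=2.0000
    cross x-line → (3,7), t=0.6813 (wall)
  → r_4 = 0.6813
beam 5: φ=90°, α=195°
  d=(-0.9659,-0.2588)  start (4,7)  tX=0.6108 tY=2.2409  stride 1/|dx|=1.0353 1/|dy|=3.8637
    cross x-line → (3,7), t=0.6108 (wall)
  → r_5 = 0.6108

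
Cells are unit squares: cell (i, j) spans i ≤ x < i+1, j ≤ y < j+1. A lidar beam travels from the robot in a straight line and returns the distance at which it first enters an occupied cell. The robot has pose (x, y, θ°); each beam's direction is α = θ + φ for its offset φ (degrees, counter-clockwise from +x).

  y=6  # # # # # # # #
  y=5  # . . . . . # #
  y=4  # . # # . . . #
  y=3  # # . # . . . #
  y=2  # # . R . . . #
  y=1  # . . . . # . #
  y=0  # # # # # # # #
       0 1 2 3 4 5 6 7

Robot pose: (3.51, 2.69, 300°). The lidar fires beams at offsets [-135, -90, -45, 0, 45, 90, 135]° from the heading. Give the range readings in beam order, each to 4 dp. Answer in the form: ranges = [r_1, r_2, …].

beam 1: φ=-135°, α=165°
  cosα=-0.9659 sinα=0.2588 | (3,2) | tMaxX 0.5280 tMaxY 1.1977 | tΔX 1.0353 tΔY 3.8637
    t=0.5280 [x] (2,2)
    t=1.1977 [y] (2,3)
    t=1.5633 [x] (1,3) — stop
  → r_1 = 1.5633
beam 2: φ=-90°, α=210°
  cosα=-0.8660 sinα=-0.5000 | (3,2) | tMaxX 0.5889 tMaxY 1.3800 | tΔX 1.1547 tΔY 2.0000
    t=0.5889 [x] (2,2)
    t=1.3800 [y] (2,1)
    t=1.7436 [x] (1,1)
    t=2.8983 [x] (0,1) — stop
  → r_2 = 2.8983
beam 3: φ=-45°, α=255°
  cosα=-0.2588 sinα=-0.9659 | (3,2) | tMaxX 1.9705 tMaxY 0.7143 | tΔX 3.8637 tΔY 1.0353
    t=0.7143 [y] (3,1)
    t=1.7496 [y] (3,0) — stop
  → r_3 = 1.7496
beam 4: φ=0°, α=300°
  cosα=0.5000 sinα=-0.8660 | (3,2) | tMaxX 0.9800 tMaxY 0.7967 | tΔX 2.0000 tΔY 1.1547
    t=0.7967 [y] (3,1)
    t=0.9800 [x] (4,1)
    t=1.9514 [y] (4,0) — stop
  → r_4 = 1.9514
beam 5: φ=45°, α=345°
  cosα=0.9659 sinα=-0.2588 | (3,2) | tMaxX 0.5073 tMaxY 2.6660 | tΔX 1.0353 tΔY 3.8637
    t=0.5073 [x] (4,2)
    t=1.5426 [x] (5,2)
    t=2.5778 [x] (6,2)
    t=2.6660 [y] (6,1)
    t=3.6131 [x] (7,1) — stop
  → r_5 = 3.6131
beam 6: φ=90°, α=30°
  cosα=0.8660 sinα=0.5000 | (3,2) | tMaxX 0.5658 tMaxY 0.6200 | tΔX 1.1547 tΔY 2.0000
    t=0.5658 [x] (4,2)
    t=0.6200 [y] (4,3)
    t=1.7205 [x] (5,3)
    t=2.6200 [y] (5,4)
    t=2.8752 [x] (6,4)
    t=4.0299 [x] (7,4) — stop
  → r_6 = 4.0299
beam 7: φ=135°, α=75°
  cosα=0.2588 sinα=0.9659 | (3,2) | tMaxX 1.8932 tMaxY 0.3209 | tΔX 3.8637 tΔY 1.0353
    t=0.3209 [y] (3,3) — stop
  → r_7 = 0.3209

ranges = [1.5633, 2.8983, 1.7496, 1.9514, 3.6131, 4.0299, 0.3209]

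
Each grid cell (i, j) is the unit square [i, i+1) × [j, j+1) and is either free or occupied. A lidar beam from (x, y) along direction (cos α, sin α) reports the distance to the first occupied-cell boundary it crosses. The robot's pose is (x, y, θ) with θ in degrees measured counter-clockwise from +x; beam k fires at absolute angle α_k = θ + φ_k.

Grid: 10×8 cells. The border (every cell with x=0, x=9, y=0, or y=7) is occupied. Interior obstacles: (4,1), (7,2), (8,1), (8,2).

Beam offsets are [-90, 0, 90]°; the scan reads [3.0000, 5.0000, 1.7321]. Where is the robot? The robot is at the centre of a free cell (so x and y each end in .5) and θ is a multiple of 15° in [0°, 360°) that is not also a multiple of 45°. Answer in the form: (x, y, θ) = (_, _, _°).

The pose lattice has 44·16 = 704 candidates. Test each by forward raycasting.
  (7.5, 1.5, 195°): beam 1 = 0.5176 ≠ 3.0000 ✗
  (3.5, 1.5, 150°): beam 1 = 6.3509 ≠ 3.0000 ✗
  (8.5, 4.5, 60°): beam 1 = 0.5774 ≠ 3.0000 ✗
  (4.5, 4.5, 300°): beam 1 = 4.0415 ≠ 3.0000 ✗
  (5.5, 3.5, 195°): beam 1 = 3.6235 ≠ 3.0000 ✗
  …
  (7.5, 5.5, 240°): r_1=3.0000, r_2=5.0000, r_3=1.7321 — all match ✓
Only this pose fits every beam.

(x, y, θ) = (7.5, 5.5, 240°)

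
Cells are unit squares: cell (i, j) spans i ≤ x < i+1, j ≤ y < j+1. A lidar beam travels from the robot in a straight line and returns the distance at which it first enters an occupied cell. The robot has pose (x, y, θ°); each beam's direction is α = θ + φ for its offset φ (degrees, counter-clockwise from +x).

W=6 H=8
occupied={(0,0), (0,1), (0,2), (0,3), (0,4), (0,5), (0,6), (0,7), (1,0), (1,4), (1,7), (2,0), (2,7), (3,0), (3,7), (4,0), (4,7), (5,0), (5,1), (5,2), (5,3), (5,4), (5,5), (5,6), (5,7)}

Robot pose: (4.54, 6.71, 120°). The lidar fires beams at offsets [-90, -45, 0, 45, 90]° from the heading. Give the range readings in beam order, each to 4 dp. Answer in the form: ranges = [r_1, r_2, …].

ranges = [0.5312, 0.3002, 0.3349, 1.1205, 3.4200]

beam 1: φ=-90°, α=30°
  d=(0.8660,0.5000)  start (4,6)  tX=0.5312 tY=0.5800  stride 1/|dx|=1.1547 1/|dy|=2.0000
    cross x-line → (5,6), t=0.5312 (wall)
  → r_1 = 0.5312
beam 2: φ=-45°, α=75°
  d=(0.2588,0.9659)  start (4,6)  tX=1.7773 tY=0.3002  stride 1/|dx|=3.8637 1/|dy|=1.0353
    cross y-line → (4,7), t=0.3002 (wall)
  → r_2 = 0.3002
beam 3: φ=0°, α=120°
  d=(-0.5000,0.8660)  start (4,6)  tX=1.0800 tY=0.3349  stride 1/|dx|=2.0000 1/|dy|=1.1547
    cross y-line → (4,7), t=0.3349 (wall)
  → r_3 = 0.3349
beam 4: φ=45°, α=165°
  d=(-0.9659,0.2588)  start (4,6)  tX=0.5590 tY=1.1205  stride 1/|dx|=1.0353 1/|dy|=3.8637
    cross x-line → (3,6), t=0.5590
    cross y-line → (3,7), t=1.1205 (wall)
  → r_4 = 1.1205
beam 5: φ=90°, α=210°
  d=(-0.8660,-0.5000)  start (4,6)  tX=0.6235 tY=1.4200  stride 1/|dx|=1.1547 1/|dy|=2.0000
    cross x-line → (3,6), t=0.6235
    cross y-line → (3,5), t=1.4200
    cross x-line → (2,5), t=1.7782
    cross x-line → (1,5), t=2.9329
    cross y-line → (1,4), t=3.4200 (wall)
  → r_5 = 3.4200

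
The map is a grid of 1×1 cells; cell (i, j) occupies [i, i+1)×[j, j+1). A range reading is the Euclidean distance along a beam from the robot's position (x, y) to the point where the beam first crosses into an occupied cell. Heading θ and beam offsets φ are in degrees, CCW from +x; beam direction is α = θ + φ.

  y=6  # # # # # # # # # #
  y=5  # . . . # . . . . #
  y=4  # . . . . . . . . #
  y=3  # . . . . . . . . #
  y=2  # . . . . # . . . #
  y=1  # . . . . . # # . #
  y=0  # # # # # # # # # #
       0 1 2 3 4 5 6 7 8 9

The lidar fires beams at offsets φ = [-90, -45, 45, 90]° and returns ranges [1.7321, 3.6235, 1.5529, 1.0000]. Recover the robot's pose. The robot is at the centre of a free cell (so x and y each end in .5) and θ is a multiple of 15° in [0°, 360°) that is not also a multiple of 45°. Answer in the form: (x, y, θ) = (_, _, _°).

The pose lattice has 36·16 = 576 candidates. Test each by forward raycasting.
  (3.5, 4.5, 120°): beam 1 = 1.0000 ≠ 1.7321 ✗
  (7.5, 5.5, 165°): beam 1 = 0.5176 ≠ 1.7321 ✗
  (8.5, 5.5, 165°): beam 1 = 0.5176 ≠ 1.7321 ✗
  …
  (7.5, 2.5, 120°): r_1=1.7321, r_2=3.6235, r_3=1.5529, r_4=1.0000 — all match ✓
No second candidate reproduces the full scan.

(x, y, θ) = (7.5, 2.5, 120°)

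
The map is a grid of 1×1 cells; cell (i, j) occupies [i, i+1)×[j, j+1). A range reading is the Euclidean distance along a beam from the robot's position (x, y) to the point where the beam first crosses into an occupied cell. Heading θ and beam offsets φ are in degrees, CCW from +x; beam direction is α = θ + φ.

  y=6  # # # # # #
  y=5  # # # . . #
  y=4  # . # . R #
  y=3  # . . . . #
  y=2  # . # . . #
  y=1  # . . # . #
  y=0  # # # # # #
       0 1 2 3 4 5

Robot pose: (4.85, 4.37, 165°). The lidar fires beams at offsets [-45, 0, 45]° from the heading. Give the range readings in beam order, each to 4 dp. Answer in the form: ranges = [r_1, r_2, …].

ranges = [1.8822, 1.9153, 2.7400]

beam 1: φ=-45°, α=120°
  direction (-0.5000, 0.8660); cell (4,4); t to first gridline: x 1.7000, y 0.7275 (then +2.0000 / +1.1547)
    (4,5) via y @ 0.7275
    (3,5) via x @ 1.7000
    (3,6) via y @ 1.8822  # hit
  → r_1 = 1.8822
beam 2: φ=0°, α=165°
  direction (-0.9659, 0.2588); cell (4,4); t to first gridline: x 0.8800, y 2.4341 (then +1.0353 / +3.8637)
    (3,4) via x @ 0.8800
    (2,4) via x @ 1.9153  # hit
  → r_2 = 1.9153
beam 3: φ=45°, α=210°
  direction (-0.8660, -0.5000); cell (4,4); t to first gridline: x 0.9815, y 0.7400 (then +1.1547 / +2.0000)
    (4,3) via y @ 0.7400
    (3,3) via x @ 0.9815
    (2,3) via x @ 2.1362
    (2,2) via y @ 2.7400  # hit
  → r_3 = 2.7400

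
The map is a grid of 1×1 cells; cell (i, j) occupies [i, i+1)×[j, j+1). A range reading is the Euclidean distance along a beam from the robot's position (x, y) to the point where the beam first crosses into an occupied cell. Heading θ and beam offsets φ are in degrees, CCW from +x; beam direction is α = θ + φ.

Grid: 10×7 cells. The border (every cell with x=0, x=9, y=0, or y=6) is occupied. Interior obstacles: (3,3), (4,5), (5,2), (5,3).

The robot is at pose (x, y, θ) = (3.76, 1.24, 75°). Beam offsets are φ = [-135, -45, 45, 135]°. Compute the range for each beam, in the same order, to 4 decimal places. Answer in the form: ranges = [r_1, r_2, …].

ranges = [0.2771, 1.5200, 5.4964, 0.4800]

beam 1: φ=-135°, α=300°
  dir = (cos 300°, sin 300°) = (0.5000, -0.8660); from cell (3,1)
  next x-line at t=0.4800, next y-line at t=0.2771; Δt_x=2.0000, Δt_y=1.1547
    y: enter (3,0) at t=0.2771 ← occupied
  → r_1 = 0.2771
beam 2: φ=-45°, α=30°
  dir = (cos 30°, sin 30°) = (0.8660, 0.5000); from cell (3,1)
  next x-line at t=0.2771, next y-line at t=1.5200; Δt_x=1.1547, Δt_y=2.0000
    x: enter (4,1) at t=0.2771
    x: enter (5,1) at t=1.4318
    y: enter (5,2) at t=1.5200 ← occupied
  → r_2 = 1.5200
beam 3: φ=45°, α=120°
  dir = (cos 120°, sin 120°) = (-0.5000, 0.8660); from cell (3,1)
  next x-line at t=1.5200, next y-line at t=0.8776; Δt_x=2.0000, Δt_y=1.1547
    y: enter (3,2) at t=0.8776
    x: enter (2,2) at t=1.5200
    y: enter (2,3) at t=2.0323
    y: enter (2,4) at t=3.1870
    x: enter (1,4) at t=3.5200
    y: enter (1,5) at t=4.3417
    y: enter (1,6) at t=5.4964 ← occupied
  → r_3 = 5.4964
beam 4: φ=135°, α=210°
  dir = (cos 210°, sin 210°) = (-0.8660, -0.5000); from cell (3,1)
  next x-line at t=0.8776, next y-line at t=0.4800; Δt_x=1.1547, Δt_y=2.0000
    y: enter (3,0) at t=0.4800 ← occupied
  → r_4 = 0.4800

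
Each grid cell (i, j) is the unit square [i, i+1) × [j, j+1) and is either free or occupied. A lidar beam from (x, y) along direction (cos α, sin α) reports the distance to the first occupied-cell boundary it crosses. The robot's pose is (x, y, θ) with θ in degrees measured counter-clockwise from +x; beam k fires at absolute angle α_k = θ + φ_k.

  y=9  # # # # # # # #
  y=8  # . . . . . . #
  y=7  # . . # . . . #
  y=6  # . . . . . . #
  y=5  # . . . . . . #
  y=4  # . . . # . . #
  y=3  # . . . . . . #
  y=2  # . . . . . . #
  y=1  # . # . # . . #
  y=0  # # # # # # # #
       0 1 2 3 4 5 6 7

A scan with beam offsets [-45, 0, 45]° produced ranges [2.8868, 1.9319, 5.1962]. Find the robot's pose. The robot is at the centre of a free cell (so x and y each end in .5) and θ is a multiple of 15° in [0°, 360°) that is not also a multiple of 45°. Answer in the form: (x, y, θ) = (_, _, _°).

(x, y, θ) = (5.5, 6.5, 165°)

The pose lattice has 44·16 = 704 candidates. Test each by forward raycasting.
  (3.5, 3.5, 210°): beam 1 = 2.5882 ≠ 2.8868 ✗
  (1.5, 6.5, 105°): beam 3 = 0.5774 ≠ 5.1962 ✗
  (6.5, 1.5, 60°): beam 1 = 0.5176 ≠ 2.8868 ✗
  …
  (5.5, 6.5, 165°): r_1=2.8868, r_2=1.9319, r_3=5.1962 — all match ✓
No second candidate reproduces the full scan.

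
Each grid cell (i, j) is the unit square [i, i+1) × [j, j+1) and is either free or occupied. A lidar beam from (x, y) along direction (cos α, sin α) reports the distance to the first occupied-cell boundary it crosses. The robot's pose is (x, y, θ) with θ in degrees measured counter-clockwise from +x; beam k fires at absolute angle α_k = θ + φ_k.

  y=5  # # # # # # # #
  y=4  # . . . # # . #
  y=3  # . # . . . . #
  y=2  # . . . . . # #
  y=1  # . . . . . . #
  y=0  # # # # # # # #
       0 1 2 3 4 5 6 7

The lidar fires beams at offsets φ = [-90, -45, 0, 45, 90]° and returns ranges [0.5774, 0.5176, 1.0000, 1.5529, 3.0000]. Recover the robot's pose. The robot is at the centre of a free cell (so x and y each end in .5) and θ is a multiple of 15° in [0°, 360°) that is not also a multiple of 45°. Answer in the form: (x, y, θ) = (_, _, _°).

The pose lattice has 20·16 = 320 candidates. Test each by forward raycasting.
  (4.5, 3.5, 105°): beam 1 = 2.5882 ≠ 0.5774 ✗
  (5.5, 1.5, 240°): beam 1 = 3.0000 ≠ 0.5774 ✗
  (6.5, 1.5, 330°): beam 3 = 0.5774 ≠ 1.0000 ✗
  (5.5, 1.5, 15°): beam 1 = 0.5176 ≠ 0.5774 ✗
  (5.5, 3.5, 255°): beam 1 = 4.6587 ≠ 0.5774 ✗
  …
  (1.5, 2.5, 240°): r_1=0.5774, r_2=0.5176, r_3=1.0000, r_4=1.5529, r_5=3.0000 — all match ✓
Only this pose fits every beam.

(x, y, θ) = (1.5, 2.5, 240°)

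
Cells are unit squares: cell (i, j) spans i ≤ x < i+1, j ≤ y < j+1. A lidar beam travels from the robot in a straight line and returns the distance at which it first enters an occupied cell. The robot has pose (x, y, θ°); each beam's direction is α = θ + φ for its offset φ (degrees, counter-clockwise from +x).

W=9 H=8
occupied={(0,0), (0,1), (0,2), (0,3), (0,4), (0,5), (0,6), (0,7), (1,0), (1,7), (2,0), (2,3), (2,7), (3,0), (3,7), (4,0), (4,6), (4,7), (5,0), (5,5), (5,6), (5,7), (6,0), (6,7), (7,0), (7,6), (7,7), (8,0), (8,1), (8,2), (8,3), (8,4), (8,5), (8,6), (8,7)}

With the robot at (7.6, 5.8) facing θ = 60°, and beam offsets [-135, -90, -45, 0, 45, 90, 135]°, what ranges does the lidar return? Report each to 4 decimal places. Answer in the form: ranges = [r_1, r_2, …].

beam 1: φ=-135°, α=285°
  direction (0.2588, -0.9659); cell (7,5); t to first gridline: x 1.5455, y 0.8282 (then +3.8637 / +1.0353)
    (7,4) via y @ 0.8282
    (8,4) via x @ 1.5455  # hit
  → r_1 = 1.5455
beam 2: φ=-90°, α=330°
  direction (0.8660, -0.5000); cell (7,5); t to first gridline: x 0.4619, y 1.6000 (then +1.1547 / +2.0000)
    (8,5) via x @ 0.4619  # hit
  → r_2 = 0.4619
beam 3: φ=-45°, α=15°
  direction (0.9659, 0.2588); cell (7,5); t to first gridline: x 0.4141, y 0.7727 (then +1.0353 / +3.8637)
    (8,5) via x @ 0.4141  # hit
  → r_3 = 0.4141
beam 4: φ=0°, α=60°
  direction (0.5000, 0.8660); cell (7,5); t to first gridline: x 0.8000, y 0.2309 (then +2.0000 / +1.1547)
    (7,6) via y @ 0.2309  # hit
  → r_4 = 0.2309
beam 5: φ=45°, α=105°
  direction (-0.2588, 0.9659); cell (7,5); t to first gridline: x 2.3182, y 0.2071 (then +3.8637 / +1.0353)
    (7,6) via y @ 0.2071  # hit
  → r_5 = 0.2071
beam 6: φ=90°, α=150°
  direction (-0.8660, 0.5000); cell (7,5); t to first gridline: x 0.6928, y 0.4000 (then +1.1547 / +2.0000)
    (7,6) via y @ 0.4000  # hit
  → r_6 = 0.4000
beam 7: φ=135°, α=195°
  direction (-0.9659, -0.2588); cell (7,5); t to first gridline: x 0.6212, y 3.0910 (then +1.0353 / +3.8637)
    (6,5) via x @ 0.6212
    (5,5) via x @ 1.6564  # hit
  → r_7 = 1.6564

ranges = [1.5455, 0.4619, 0.4141, 0.2309, 0.2071, 0.4000, 1.6564]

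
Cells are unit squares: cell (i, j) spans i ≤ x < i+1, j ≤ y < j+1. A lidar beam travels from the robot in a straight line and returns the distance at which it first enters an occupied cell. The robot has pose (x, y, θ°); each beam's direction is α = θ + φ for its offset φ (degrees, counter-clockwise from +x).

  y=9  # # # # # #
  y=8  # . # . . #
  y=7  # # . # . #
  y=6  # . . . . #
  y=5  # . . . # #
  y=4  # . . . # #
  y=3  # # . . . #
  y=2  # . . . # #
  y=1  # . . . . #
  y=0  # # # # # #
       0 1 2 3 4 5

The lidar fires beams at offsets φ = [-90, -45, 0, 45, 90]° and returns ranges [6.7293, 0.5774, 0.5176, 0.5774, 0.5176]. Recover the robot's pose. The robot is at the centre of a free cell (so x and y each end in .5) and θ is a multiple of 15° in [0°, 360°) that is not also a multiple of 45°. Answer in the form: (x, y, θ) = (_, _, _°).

(x, y, θ) = (2.5, 7.5, 15°)

The pose lattice has 25·16 = 400 candidates. Test each by forward raycasting.
  (3.5, 6.5, 345°): beam 1 = 5.6940 ≠ 6.7293 ✗
  (1.5, 2.5, 30°): beam 1 = 1.7321 ≠ 6.7293 ✗
  (1.5, 6.5, 240°): beam 1 = 0.5774 ≠ 6.7293 ✗
  (1.5, 8.5, 210°): beam 1 = 0.5774 ≠ 6.7293 ✗
  …
  (2.5, 7.5, 15°): r_1=6.7293, r_2=0.5774, r_3=0.5176, r_4=0.5774, r_5=0.5176 — all match ✓
No second candidate reproduces the full scan.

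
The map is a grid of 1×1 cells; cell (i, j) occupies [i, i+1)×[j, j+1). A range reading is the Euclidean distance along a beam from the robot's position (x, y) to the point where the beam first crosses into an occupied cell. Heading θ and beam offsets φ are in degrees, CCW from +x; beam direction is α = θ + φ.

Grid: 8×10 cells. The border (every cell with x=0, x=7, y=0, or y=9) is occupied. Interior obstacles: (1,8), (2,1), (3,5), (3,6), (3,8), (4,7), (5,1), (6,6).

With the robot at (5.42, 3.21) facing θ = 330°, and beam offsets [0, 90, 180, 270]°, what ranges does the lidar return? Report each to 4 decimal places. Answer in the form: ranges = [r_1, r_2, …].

ranges = [1.8244, 3.1600, 5.1038, 2.5519]

beam 1: φ=0°, α=330°
  direction (0.8660, -0.5000); cell (5,3); t to first gridline: x 0.6697, y 0.4200 (then +1.1547 / +2.0000)
    (5,2) via y @ 0.4200
    (6,2) via x @ 0.6697
    (7,2) via x @ 1.8244  # hit
  → r_1 = 1.8244
beam 2: φ=90°, α=60°
  direction (0.5000, 0.8660); cell (5,3); t to first gridline: x 1.1600, y 0.9122 (then +2.0000 / +1.1547)
    (5,4) via y @ 0.9122
    (6,4) via x @ 1.1600
    (6,5) via y @ 2.0669
    (7,5) via x @ 3.1600  # hit
  → r_2 = 3.1600
beam 3: φ=180°, α=150°
  direction (-0.8660, 0.5000); cell (5,3); t to first gridline: x 0.4850, y 1.5800 (then +1.1547 / +2.0000)
    (4,3) via x @ 0.4850
    (4,4) via y @ 1.5800
    (3,4) via x @ 1.6397
    (2,4) via x @ 2.7944
    (2,5) via y @ 3.5800
    (1,5) via x @ 3.9491
    (0,5) via x @ 5.1038  # hit
  → r_3 = 5.1038
beam 4: φ=270°, α=240°
  direction (-0.5000, -0.8660); cell (5,3); t to first gridline: x 0.8400, y 0.2425 (then +2.0000 / +1.1547)
    (5,2) via y @ 0.2425
    (4,2) via x @ 0.8400
    (4,1) via y @ 1.3972
    (4,0) via y @ 2.5519  # hit
  → r_4 = 2.5519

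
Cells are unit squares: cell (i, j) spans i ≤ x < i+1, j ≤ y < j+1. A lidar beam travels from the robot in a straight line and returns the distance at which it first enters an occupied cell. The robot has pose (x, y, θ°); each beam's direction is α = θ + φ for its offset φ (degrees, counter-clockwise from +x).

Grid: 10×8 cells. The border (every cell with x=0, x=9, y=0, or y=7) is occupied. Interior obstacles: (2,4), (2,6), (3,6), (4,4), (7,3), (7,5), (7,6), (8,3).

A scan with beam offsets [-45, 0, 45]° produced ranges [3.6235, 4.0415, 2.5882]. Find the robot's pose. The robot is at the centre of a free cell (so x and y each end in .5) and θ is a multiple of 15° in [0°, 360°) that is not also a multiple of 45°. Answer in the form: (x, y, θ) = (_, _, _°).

(x, y, θ) = (5.5, 1.5, 60°)

The pose lattice has 40·16 = 640 candidates. Test each by forward raycasting.
  (1.5, 2.5, 195°): beam 1 = 0.5774 ≠ 3.6235 ✗
  (1.5, 2.5, 30°): beam 1 = 5.7956 ≠ 3.6235 ✗
  (4.5, 5.5, 120°): beam 1 = 1.5529 ≠ 3.6235 ✗
  …
  (5.5, 1.5, 60°): r_1=3.6235, r_2=4.0415, r_3=2.5882 — all match ✓
Only this pose fits every beam.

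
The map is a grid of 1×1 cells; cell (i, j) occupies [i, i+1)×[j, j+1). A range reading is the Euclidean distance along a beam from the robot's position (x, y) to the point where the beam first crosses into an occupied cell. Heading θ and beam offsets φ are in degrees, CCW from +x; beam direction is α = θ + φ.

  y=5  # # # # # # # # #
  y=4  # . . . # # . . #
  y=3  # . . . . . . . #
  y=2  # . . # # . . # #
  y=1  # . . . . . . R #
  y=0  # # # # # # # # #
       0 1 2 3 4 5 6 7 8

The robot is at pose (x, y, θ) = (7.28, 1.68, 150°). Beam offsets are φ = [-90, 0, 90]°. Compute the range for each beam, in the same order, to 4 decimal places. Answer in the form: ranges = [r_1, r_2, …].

beam 1: φ=-90°, α=60°
  dir = (cos 60°, sin 60°) = (0.5000, 0.8660); from cell (7,1)
  next x-line at t=1.4400, next y-line at t=0.3695; Δt_x=2.0000, Δt_y=1.1547
    y: enter (7,2) at t=0.3695 ← occupied
  → r_1 = 0.3695
beam 2: φ=0°, α=150°
  dir = (cos 150°, sin 150°) = (-0.8660, 0.5000); from cell (7,1)
  next x-line at t=0.3233, next y-line at t=0.6400; Δt_x=1.1547, Δt_y=2.0000
    x: enter (6,1) at t=0.3233
    y: enter (6,2) at t=0.6400
    x: enter (5,2) at t=1.4780
    x: enter (4,2) at t=2.6327 ← occupied
  → r_2 = 2.6327
beam 3: φ=90°, α=240°
  dir = (cos 240°, sin 240°) = (-0.5000, -0.8660); from cell (7,1)
  next x-line at t=0.5600, next y-line at t=0.7852; Δt_x=2.0000, Δt_y=1.1547
    x: enter (6,1) at t=0.5600
    y: enter (6,0) at t=0.7852 ← occupied
  → r_3 = 0.7852

ranges = [0.3695, 2.6327, 0.7852]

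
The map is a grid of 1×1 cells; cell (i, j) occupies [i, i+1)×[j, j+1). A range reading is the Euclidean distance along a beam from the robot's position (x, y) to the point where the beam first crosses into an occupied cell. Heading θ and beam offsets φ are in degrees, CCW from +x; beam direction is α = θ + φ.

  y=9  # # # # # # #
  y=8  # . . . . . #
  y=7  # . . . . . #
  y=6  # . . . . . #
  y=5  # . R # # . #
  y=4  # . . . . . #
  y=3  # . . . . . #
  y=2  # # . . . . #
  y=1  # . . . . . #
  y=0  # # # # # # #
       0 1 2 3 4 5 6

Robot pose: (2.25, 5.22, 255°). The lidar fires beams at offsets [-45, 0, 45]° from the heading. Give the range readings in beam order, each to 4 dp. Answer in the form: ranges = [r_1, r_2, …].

ranges = [1.4434, 2.2983, 4.8728]

beam 1: φ=-45°, α=210°
  cosα=-0.8660 sinα=-0.5000 | (2,5) | tMaxX 0.2887 tMaxY 0.4400 | tΔX 1.1547 tΔY 2.0000
    t=0.2887 [x] (1,5)
    t=0.4400 [y] (1,4)
    t=1.4434 [x] (0,4) — stop
  → r_1 = 1.4434
beam 2: φ=0°, α=255°
  cosα=-0.2588 sinα=-0.9659 | (2,5) | tMaxX 0.9659 tMaxY 0.2278 | tΔX 3.8637 tΔY 1.0353
    t=0.2278 [y] (2,4)
    t=0.9659 [x] (1,4)
    t=1.2630 [y] (1,3)
    t=2.2983 [y] (1,2) — stop
  → r_2 = 2.2983
beam 3: φ=45°, α=300°
  cosα=0.5000 sinα=-0.8660 | (2,5) | tMaxX 1.5000 tMaxY 0.2540 | tΔX 2.0000 tΔY 1.1547
    t=0.2540 [y] (2,4)
    t=1.4087 [y] (2,3)
    t=1.5000 [x] (3,3)
    t=2.5634 [y] (3,2)
    t=3.5000 [x] (4,2)
    t=3.7181 [y] (4,1)
    t=4.8728 [y] (4,0) — stop
  → r_3 = 4.8728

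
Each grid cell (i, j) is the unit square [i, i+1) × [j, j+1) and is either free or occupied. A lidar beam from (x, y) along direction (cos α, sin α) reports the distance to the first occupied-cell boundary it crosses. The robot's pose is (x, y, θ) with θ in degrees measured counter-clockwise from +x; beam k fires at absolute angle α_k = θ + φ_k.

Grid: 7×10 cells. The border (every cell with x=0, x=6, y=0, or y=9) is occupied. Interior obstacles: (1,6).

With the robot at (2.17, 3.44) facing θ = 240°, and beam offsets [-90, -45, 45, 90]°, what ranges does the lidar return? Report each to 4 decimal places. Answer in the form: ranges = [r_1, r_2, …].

beam 1: φ=-90°, α=150°
  dir = (cos 150°, sin 150°) = (-0.8660, 0.5000); from cell (2,3)
  next x-line at t=0.1963, next y-line at t=1.1200; Δt_x=1.1547, Δt_y=2.0000
    x: enter (1,3) at t=0.1963
    y: enter (1,4) at t=1.1200
    x: enter (0,4) at t=1.3510 ← occupied
  → r_1 = 1.3510
beam 2: φ=-45°, α=195°
  dir = (cos 195°, sin 195°) = (-0.9659, -0.2588); from cell (2,3)
  next x-line at t=0.1760, next y-line at t=1.7000; Δt_x=1.0353, Δt_y=3.8637
    x: enter (1,3) at t=0.1760
    x: enter (0,3) at t=1.2113 ← occupied
  → r_2 = 1.2113
beam 3: φ=45°, α=285°
  dir = (cos 285°, sin 285°) = (0.2588, -0.9659); from cell (2,3)
  next x-line at t=3.2069, next y-line at t=0.4555; Δt_x=3.8637, Δt_y=1.0353
    y: enter (2,2) at t=0.4555
    y: enter (2,1) at t=1.4908
    y: enter (2,0) at t=2.5261 ← occupied
  → r_3 = 2.5261
beam 4: φ=90°, α=330°
  dir = (cos 330°, sin 330°) = (0.8660, -0.5000); from cell (2,3)
  next x-line at t=0.9584, next y-line at t=0.8800; Δt_x=1.1547, Δt_y=2.0000
    y: enter (2,2) at t=0.8800
    x: enter (3,2) at t=0.9584
    x: enter (4,2) at t=2.1131
    y: enter (4,1) at t=2.8800
    x: enter (5,1) at t=3.2678
    x: enter (6,1) at t=4.4225 ← occupied
  → r_4 = 4.4225

ranges = [1.3510, 1.2113, 2.5261, 4.4225]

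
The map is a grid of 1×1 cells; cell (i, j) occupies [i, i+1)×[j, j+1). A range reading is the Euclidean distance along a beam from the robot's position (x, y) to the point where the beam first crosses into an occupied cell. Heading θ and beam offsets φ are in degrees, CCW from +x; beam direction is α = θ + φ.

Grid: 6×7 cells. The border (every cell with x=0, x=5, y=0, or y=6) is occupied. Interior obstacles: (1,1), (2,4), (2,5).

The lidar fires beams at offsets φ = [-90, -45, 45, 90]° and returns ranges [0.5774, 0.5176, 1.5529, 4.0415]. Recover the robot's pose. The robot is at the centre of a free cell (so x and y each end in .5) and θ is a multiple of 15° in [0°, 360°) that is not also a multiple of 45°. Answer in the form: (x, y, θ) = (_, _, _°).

Candidates: 17 free-cell centres × 16 headings = 272 poses. Raycast each; keep the one whose scan matches to 4 dp.
  (4.5, 2.5, 30°): beam 1 = 1.0000 ≠ 0.5774 ✗
  (4.5, 1.5, 150°): beam 1 = 1.0000 ≠ 0.5774 ✗
  (3.5, 3.5, 345°): beam 1 = 2.5882 ≠ 0.5774 ✗
  (4.5, 1.5, 30°): beam 3 = 1.9319 ≠ 1.5529 ✗
  …
  (1.5, 3.5, 240°): r_1=0.5774, r_2=0.5176, r_3=1.5529, r_4=4.0415 — all match ✓
Only this pose fits every beam.

(x, y, θ) = (1.5, 3.5, 240°)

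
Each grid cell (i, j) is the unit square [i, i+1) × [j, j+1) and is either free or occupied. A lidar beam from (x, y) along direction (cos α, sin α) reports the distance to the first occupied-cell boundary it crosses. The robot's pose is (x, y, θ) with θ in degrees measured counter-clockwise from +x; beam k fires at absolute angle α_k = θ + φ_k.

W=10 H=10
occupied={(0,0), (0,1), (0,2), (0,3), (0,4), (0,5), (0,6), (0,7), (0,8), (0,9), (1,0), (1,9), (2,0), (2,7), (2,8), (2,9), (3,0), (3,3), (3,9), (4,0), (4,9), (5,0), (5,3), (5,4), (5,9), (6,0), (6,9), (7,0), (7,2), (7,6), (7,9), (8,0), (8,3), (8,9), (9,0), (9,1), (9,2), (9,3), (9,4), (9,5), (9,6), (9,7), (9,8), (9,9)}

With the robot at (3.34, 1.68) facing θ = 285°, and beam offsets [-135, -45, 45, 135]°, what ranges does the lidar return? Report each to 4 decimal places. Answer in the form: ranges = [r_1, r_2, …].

beam 1: φ=-135°, α=150°
  d=(-0.8660,0.5000)  start (3,1)  tX=0.3926 tY=0.6400  stride 1/|dx|=1.1547 1/|dy|=2.0000
    cross x-line → (2,1), t=0.3926
    cross y-line → (2,2), t=0.6400
    cross x-line → (1,2), t=1.5473
    cross y-line → (1,3), t=2.6400
    cross x-line → (0,3), t=2.7020 (wall)
  → r_1 = 2.7020
beam 2: φ=-45°, α=240°
  d=(-0.5000,-0.8660)  start (3,1)  tX=0.6800 tY=0.7852  stride 1/|dx|=2.0000 1/|dy|=1.1547
    cross x-line → (2,1), t=0.6800
    cross y-line → (2,0), t=0.7852 (wall)
  → r_2 = 0.7852
beam 3: φ=45°, α=330°
  d=(0.8660,-0.5000)  start (3,1)  tX=0.7621 tY=1.3600  stride 1/|dx|=1.1547 1/|dy|=2.0000
    cross x-line → (4,1), t=0.7621
    cross y-line → (4,0), t=1.3600 (wall)
  → r_3 = 1.3600
beam 4: φ=135°, α=60°
  d=(0.5000,0.8660)  start (3,1)  tX=1.3200 tY=0.3695  stride 1/|dx|=2.0000 1/|dy|=1.1547
    cross y-line → (3,2), t=0.3695
    cross x-line → (4,2), t=1.3200
    cross y-line → (4,3), t=1.5242
    cross y-line → (4,4), t=2.6789
    cross x-line → (5,4), t=3.3200 (wall)
  → r_4 = 3.3200

ranges = [2.7020, 0.7852, 1.3600, 3.3200]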